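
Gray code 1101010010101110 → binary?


Gray code: 1101010010101110
MSB stays the same: 1
Each subsequent bit = prev_binary XOR current_gray:
  B[1] = 1 XOR 1 = 0
  B[2] = 0 XOR 0 = 0
  B[3] = 0 XOR 1 = 1
  B[4] = 1 XOR 0 = 1
  B[5] = 1 XOR 1 = 0
  B[6] = 0 XOR 0 = 0
  B[7] = 0 XOR 0 = 0
  B[8] = 0 XOR 1 = 1
  B[9] = 1 XOR 0 = 1
  B[10] = 1 XOR 1 = 0
  B[11] = 0 XOR 0 = 0
  B[12] = 0 XOR 1 = 1
  B[13] = 1 XOR 1 = 0
  B[14] = 0 XOR 1 = 1
  B[15] = 1 XOR 0 = 1
= 1001100011001011 (39115 decimal)


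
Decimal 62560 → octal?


Divide by 8 repeatedly:
62560 ÷ 8 = 7820 remainder 0
7820 ÷ 8 = 977 remainder 4
977 ÷ 8 = 122 remainder 1
122 ÷ 8 = 15 remainder 2
15 ÷ 8 = 1 remainder 7
1 ÷ 8 = 0 remainder 1
Reading remainders bottom-up:
= 0o172140


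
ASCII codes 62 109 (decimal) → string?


Codes (decimal): 62 109
Per-code ASCII lookup:
  62  (special character) → '>'
  109  (range 97-122: lowercase, 109 - 97 = 12) → 'm'
= '>m'


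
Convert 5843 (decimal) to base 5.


Divide by 5 repeatedly:
5843 ÷ 5 = 1168 remainder 3
1168 ÷ 5 = 233 remainder 3
233 ÷ 5 = 46 remainder 3
46 ÷ 5 = 9 remainder 1
9 ÷ 5 = 1 remainder 4
1 ÷ 5 = 0 remainder 1
Reading remainders bottom-up:
= 141333


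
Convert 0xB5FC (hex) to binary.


Each hex digit → 4 binary bits:
  B = 1011
  5 = 0101
  F = 1111
  C = 1100
Concatenate: 1011 0101 1111 1100
= 1011010111111100


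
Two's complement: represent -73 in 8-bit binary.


Original: 01001001
Step 1 - Invert all bits: 10110110
Step 2 - Add 1: 10110110 + 1
= 10110111 (represents -73)


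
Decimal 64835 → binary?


Divide by 2 repeatedly:
64835 ÷ 2 = 32417 remainder 1
32417 ÷ 2 = 16208 remainder 1
16208 ÷ 2 = 8104 remainder 0
8104 ÷ 2 = 4052 remainder 0
4052 ÷ 2 = 2026 remainder 0
2026 ÷ 2 = 1013 remainder 0
1013 ÷ 2 = 506 remainder 1
506 ÷ 2 = 253 remainder 0
253 ÷ 2 = 126 remainder 1
126 ÷ 2 = 63 remainder 0
63 ÷ 2 = 31 remainder 1
31 ÷ 2 = 15 remainder 1
15 ÷ 2 = 7 remainder 1
7 ÷ 2 = 3 remainder 1
3 ÷ 2 = 1 remainder 1
1 ÷ 2 = 0 remainder 1
Reading remainders bottom-up:
= 1111110101000011


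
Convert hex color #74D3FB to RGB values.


Hex: #74D3FB
R = 74₁₆ = 116
G = D3₁₆ = 211
B = FB₁₆ = 251
= RGB(116, 211, 251)


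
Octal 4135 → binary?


Each octal digit → 3 binary bits:
  4 = 100
  1 = 001
  3 = 011
  5 = 101
Concatenate: 100 001 011 101
= 100001011101


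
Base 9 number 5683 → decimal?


Positional values (base 9):
  3 × 9^0 = 3 × 1 = 3
  8 × 9^1 = 8 × 9 = 72
  6 × 9^2 = 6 × 81 = 486
  5 × 9^3 = 5 × 729 = 3645
Sum = 3 + 72 + 486 + 3645
= 4206


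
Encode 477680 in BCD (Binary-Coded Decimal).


Each digit → 4-bit binary:
  4 → 0100
  7 → 0111
  7 → 0111
  6 → 0110
  8 → 1000
  0 → 0000
= 0100 0111 0111 0110 1000 0000


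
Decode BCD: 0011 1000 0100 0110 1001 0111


Each 4-bit group → digit:
  0011 → 3
  1000 → 8
  0100 → 4
  0110 → 6
  1001 → 9
  0111 → 7
= 384697


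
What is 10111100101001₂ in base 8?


Group into 3-bit groups: 010111100101001
  010 = 2
  111 = 7
  100 = 4
  101 = 5
  001 = 1
= 0o27451


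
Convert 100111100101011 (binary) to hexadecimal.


Group into 4-bit nibbles: 0100111100101011
  0100 = 4
  1111 = F
  0010 = 2
  1011 = B
= 0x4F2B


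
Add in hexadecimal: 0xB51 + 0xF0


Align and add column by column (LSB to MSB, each column mod 16 with carry):
  0B51
+ 00F0
  ----
  col 0: 1(1) + 0(0) + 0 (carry in) = 1 → 1(1), carry out 0
  col 1: 5(5) + F(15) + 0 (carry in) = 20 → 4(4), carry out 1
  col 2: B(11) + 0(0) + 1 (carry in) = 12 → C(12), carry out 0
  col 3: 0(0) + 0(0) + 0 (carry in) = 0 → 0(0), carry out 0
Reading digits MSB→LSB: 0C41
Strip leading zeros: C41
= 0xC41


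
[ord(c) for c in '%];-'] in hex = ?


String: '%];-'  (4 characters)
Per-character ASCII lookup:
  '%': special character: '%' = 37 → 0x25
  ']': special character: ']' = 93 → 0x5D
  ';': special character: ';' = 59 → 0x3B
  '-': special character: '-' = 45 → 0x2D
= 0x25 0x5D 0x3B 0x2D


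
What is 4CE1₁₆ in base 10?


Positional values:
Position 0: 1 × 16^0 = 1 × 1 = 1
Position 1: E × 16^1 = 14 × 16 = 224
Position 2: C × 16^2 = 12 × 256 = 3072
Position 3: 4 × 16^3 = 4 × 4096 = 16384
Sum = 1 + 224 + 3072 + 16384
= 19681


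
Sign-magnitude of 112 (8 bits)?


Sign bit: 0 (positive)
Magnitude: 112 = 1110000
= 01110000


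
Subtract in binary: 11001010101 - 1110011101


Align and subtract column by column (LSB to MSB, borrowing when needed):
  11001010101
- 01110011101
  -----------
  col 0: (1 - 0 borrow-in) - 1 → 1 - 1 = 0, borrow out 0
  col 1: (0 - 0 borrow-in) - 0 → 0 - 0 = 0, borrow out 0
  col 2: (1 - 0 borrow-in) - 1 → 1 - 1 = 0, borrow out 0
  col 3: (0 - 0 borrow-in) - 1 → borrow from next column: (0+2) - 1 = 1, borrow out 1
  col 4: (1 - 1 borrow-in) - 1 → borrow from next column: (0+2) - 1 = 1, borrow out 1
  col 5: (0 - 1 borrow-in) - 0 → borrow from next column: (-1+2) - 0 = 1, borrow out 1
  col 6: (1 - 1 borrow-in) - 0 → 0 - 0 = 0, borrow out 0
  col 7: (0 - 0 borrow-in) - 1 → borrow from next column: (0+2) - 1 = 1, borrow out 1
  col 8: (0 - 1 borrow-in) - 1 → borrow from next column: (-1+2) - 1 = 0, borrow out 1
  col 9: (1 - 1 borrow-in) - 1 → borrow from next column: (0+2) - 1 = 1, borrow out 1
  col 10: (1 - 1 borrow-in) - 0 → 0 - 0 = 0, borrow out 0
Reading bits MSB→LSB: 01010111000
Strip leading zeros: 1010111000
= 1010111000


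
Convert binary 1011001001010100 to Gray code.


Binary: 1011001001010100
Gray code: G = B XOR (B >> 1)
B >> 1 = 0101100100101010
1011001001010100 XOR 0101100100101010:
  1 XOR 0 = 1
  0 XOR 1 = 1
  1 XOR 0 = 1
  1 XOR 1 = 0
  0 XOR 1 = 1
  0 XOR 0 = 0
  1 XOR 0 = 1
  0 XOR 1 = 1
  0 XOR 0 = 0
  1 XOR 0 = 1
  0 XOR 1 = 1
  1 XOR 0 = 1
  0 XOR 1 = 1
  1 XOR 0 = 1
  0 XOR 1 = 1
  0 XOR 0 = 0
= 1110101101111110


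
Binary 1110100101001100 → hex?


Group into 4-bit nibbles: 1110100101001100
  1110 = E
  1001 = 9
  0100 = 4
  1100 = C
= 0xE94C


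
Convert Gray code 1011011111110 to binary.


Gray code: 1011011111110
MSB stays the same: 1
Each subsequent bit = prev_binary XOR current_gray:
  B[1] = 1 XOR 0 = 1
  B[2] = 1 XOR 1 = 0
  B[3] = 0 XOR 1 = 1
  B[4] = 1 XOR 0 = 1
  B[5] = 1 XOR 1 = 0
  B[6] = 0 XOR 1 = 1
  B[7] = 1 XOR 1 = 0
  B[8] = 0 XOR 1 = 1
  B[9] = 1 XOR 1 = 0
  B[10] = 0 XOR 1 = 1
  B[11] = 1 XOR 1 = 0
  B[12] = 0 XOR 0 = 0
= 1101101010100 (6996 decimal)


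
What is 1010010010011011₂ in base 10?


Positional values:
Bit 0: 1 × 2^0 = 1
Bit 1: 1 × 2^1 = 2
Bit 3: 1 × 2^3 = 8
Bit 4: 1 × 2^4 = 16
Bit 7: 1 × 2^7 = 128
Bit 10: 1 × 2^10 = 1024
Bit 13: 1 × 2^13 = 8192
Bit 15: 1 × 2^15 = 32768
Sum = 1 + 2 + 8 + 16 + 128 + 1024 + 8192 + 32768
= 42139


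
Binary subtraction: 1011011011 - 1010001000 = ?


Align and subtract column by column (LSB to MSB, borrowing when needed):
  1011011011
- 1010001000
  ----------
  col 0: (1 - 0 borrow-in) - 0 → 1 - 0 = 1, borrow out 0
  col 1: (1 - 0 borrow-in) - 0 → 1 - 0 = 1, borrow out 0
  col 2: (0 - 0 borrow-in) - 0 → 0 - 0 = 0, borrow out 0
  col 3: (1 - 0 borrow-in) - 1 → 1 - 1 = 0, borrow out 0
  col 4: (1 - 0 borrow-in) - 0 → 1 - 0 = 1, borrow out 0
  col 5: (0 - 0 borrow-in) - 0 → 0 - 0 = 0, borrow out 0
  col 6: (1 - 0 borrow-in) - 0 → 1 - 0 = 1, borrow out 0
  col 7: (1 - 0 borrow-in) - 1 → 1 - 1 = 0, borrow out 0
  col 8: (0 - 0 borrow-in) - 0 → 0 - 0 = 0, borrow out 0
  col 9: (1 - 0 borrow-in) - 1 → 1 - 1 = 0, borrow out 0
Reading bits MSB→LSB: 0001010011
Strip leading zeros: 1010011
= 1010011


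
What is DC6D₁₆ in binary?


Each hex digit → 4 binary bits:
  D = 1101
  C = 1100
  6 = 0110
  D = 1101
Concatenate: 1101 1100 0110 1101
= 1101110001101101


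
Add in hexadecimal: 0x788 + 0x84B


Align and add column by column (LSB to MSB, each column mod 16 with carry):
  0788
+ 084B
  ----
  col 0: 8(8) + B(11) + 0 (carry in) = 19 → 3(3), carry out 1
  col 1: 8(8) + 4(4) + 1 (carry in) = 13 → D(13), carry out 0
  col 2: 7(7) + 8(8) + 0 (carry in) = 15 → F(15), carry out 0
  col 3: 0(0) + 0(0) + 0 (carry in) = 0 → 0(0), carry out 0
Reading digits MSB→LSB: 0FD3
Strip leading zeros: FD3
= 0xFD3


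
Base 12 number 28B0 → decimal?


Positional values (base 12):
  0 × 12^0 = 0 × 1 = 0
  B × 12^1 = 11 × 12 = 132
  8 × 12^2 = 8 × 144 = 1152
  2 × 12^3 = 2 × 1728 = 3456
Sum = 0 + 132 + 1152 + 3456
= 4740


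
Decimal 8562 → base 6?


Divide by 6 repeatedly:
8562 ÷ 6 = 1427 remainder 0
1427 ÷ 6 = 237 remainder 5
237 ÷ 6 = 39 remainder 3
39 ÷ 6 = 6 remainder 3
6 ÷ 6 = 1 remainder 0
1 ÷ 6 = 0 remainder 1
Reading remainders bottom-up:
= 103350


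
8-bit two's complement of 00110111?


Original: 00110111
Step 1 - Invert all bits: 11001000
Step 2 - Add 1: 11001000 + 1
= 11001001 (represents -55)


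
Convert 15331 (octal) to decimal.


Positional values:
Position 0: 1 × 8^0 = 1
Position 1: 3 × 8^1 = 24
Position 2: 3 × 8^2 = 192
Position 3: 5 × 8^3 = 2560
Position 4: 1 × 8^4 = 4096
Sum = 1 + 24 + 192 + 2560 + 4096
= 6873


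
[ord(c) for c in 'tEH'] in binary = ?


String: 'tEH'  (3 characters)
Per-character ASCII lookup:
  't': lowercase starts at 97: 't' = 97 + 19 = 116 → 1110100
  'E': uppercase starts at 65: 'E' = 65 + 4 = 69 → 1000101
  'H': uppercase starts at 65: 'H' = 65 + 7 = 72 → 1001000
= 1110100 1000101 1001000


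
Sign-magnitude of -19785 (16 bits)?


Sign bit: 1 (negative)
Magnitude: 19785 = 100110101001001
= 1100110101001001


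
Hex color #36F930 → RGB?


Hex: #36F930
R = 36₁₆ = 54
G = F9₁₆ = 249
B = 30₁₆ = 48
= RGB(54, 249, 48)


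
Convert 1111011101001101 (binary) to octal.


Group into 3-bit groups: 001111011101001101
  001 = 1
  111 = 7
  011 = 3
  101 = 5
  001 = 1
  101 = 5
= 0o173515


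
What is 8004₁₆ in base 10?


Positional values:
Position 0: 4 × 16^0 = 4 × 1 = 4
Position 1: 0 × 16^1 = 0 × 16 = 0
Position 2: 0 × 16^2 = 0 × 256 = 0
Position 3: 8 × 16^3 = 8 × 4096 = 32768
Sum = 4 + 0 + 0 + 32768
= 32772


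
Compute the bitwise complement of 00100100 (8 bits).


Original: 00100100
Invert all bits:
  bit 0: 0 → 1
  bit 1: 0 → 1
  bit 2: 1 → 0
  bit 3: 0 → 1
  bit 4: 0 → 1
  bit 5: 1 → 0
  bit 6: 0 → 1
  bit 7: 0 → 1
= 11011011


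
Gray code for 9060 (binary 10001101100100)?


Binary: 10001101100100
Gray code: G = B XOR (B >> 1)
B >> 1 = 01000110110010
10001101100100 XOR 01000110110010:
  1 XOR 0 = 1
  0 XOR 1 = 1
  0 XOR 0 = 0
  0 XOR 0 = 0
  1 XOR 0 = 1
  1 XOR 1 = 0
  0 XOR 1 = 1
  1 XOR 0 = 1
  1 XOR 1 = 0
  0 XOR 1 = 1
  0 XOR 0 = 0
  1 XOR 0 = 1
  0 XOR 1 = 1
  0 XOR 0 = 0
= 11001011010110


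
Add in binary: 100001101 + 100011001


Align and add column by column (LSB to MSB, carry propagating):
  0100001101
+ 0100011001
  ----------
  col 0: 1 + 1 + 0 (carry in) = 2 → bit 0, carry out 1
  col 1: 0 + 0 + 1 (carry in) = 1 → bit 1, carry out 0
  col 2: 1 + 0 + 0 (carry in) = 1 → bit 1, carry out 0
  col 3: 1 + 1 + 0 (carry in) = 2 → bit 0, carry out 1
  col 4: 0 + 1 + 1 (carry in) = 2 → bit 0, carry out 1
  col 5: 0 + 0 + 1 (carry in) = 1 → bit 1, carry out 0
  col 6: 0 + 0 + 0 (carry in) = 0 → bit 0, carry out 0
  col 7: 0 + 0 + 0 (carry in) = 0 → bit 0, carry out 0
  col 8: 1 + 1 + 0 (carry in) = 2 → bit 0, carry out 1
  col 9: 0 + 0 + 1 (carry in) = 1 → bit 1, carry out 0
Reading bits MSB→LSB: 1000100110
Strip leading zeros: 1000100110
= 1000100110


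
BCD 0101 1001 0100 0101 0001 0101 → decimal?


Each 4-bit group → digit:
  0101 → 5
  1001 → 9
  0100 → 4
  0101 → 5
  0001 → 1
  0101 → 5
= 594515


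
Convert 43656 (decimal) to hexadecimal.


Divide by 16 repeatedly:
43656 ÷ 16 = 2728 remainder 8 (8)
2728 ÷ 16 = 170 remainder 8 (8)
170 ÷ 16 = 10 remainder 10 (A)
10 ÷ 16 = 0 remainder 10 (A)
Reading remainders bottom-up:
= 0xAA88


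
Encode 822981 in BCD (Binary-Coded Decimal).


Each digit → 4-bit binary:
  8 → 1000
  2 → 0010
  2 → 0010
  9 → 1001
  8 → 1000
  1 → 0001
= 1000 0010 0010 1001 1000 0001


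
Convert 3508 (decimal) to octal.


Divide by 8 repeatedly:
3508 ÷ 8 = 438 remainder 4
438 ÷ 8 = 54 remainder 6
54 ÷ 8 = 6 remainder 6
6 ÷ 8 = 0 remainder 6
Reading remainders bottom-up:
= 0o6664


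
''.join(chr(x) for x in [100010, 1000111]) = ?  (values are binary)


Codes (binary): 100010 1000111
Per-code ASCII lookup:
  100010 = 34  (special character) → '"'
  1000111 = 71  (range 65-90: uppercase, 71 - 65 = 6) → 'G'
= '"G'


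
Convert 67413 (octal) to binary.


Each octal digit → 3 binary bits:
  6 = 110
  7 = 111
  4 = 100
  1 = 001
  3 = 011
Concatenate: 110 111 100 001 011
= 110111100001011


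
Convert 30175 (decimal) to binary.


Divide by 2 repeatedly:
30175 ÷ 2 = 15087 remainder 1
15087 ÷ 2 = 7543 remainder 1
7543 ÷ 2 = 3771 remainder 1
3771 ÷ 2 = 1885 remainder 1
1885 ÷ 2 = 942 remainder 1
942 ÷ 2 = 471 remainder 0
471 ÷ 2 = 235 remainder 1
235 ÷ 2 = 117 remainder 1
117 ÷ 2 = 58 remainder 1
58 ÷ 2 = 29 remainder 0
29 ÷ 2 = 14 remainder 1
14 ÷ 2 = 7 remainder 0
7 ÷ 2 = 3 remainder 1
3 ÷ 2 = 1 remainder 1
1 ÷ 2 = 0 remainder 1
Reading remainders bottom-up:
= 111010111011111


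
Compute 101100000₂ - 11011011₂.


Align and subtract column by column (LSB to MSB, borrowing when needed):
  101100000
- 011011011
  ---------
  col 0: (0 - 0 borrow-in) - 1 → borrow from next column: (0+2) - 1 = 1, borrow out 1
  col 1: (0 - 1 borrow-in) - 1 → borrow from next column: (-1+2) - 1 = 0, borrow out 1
  col 2: (0 - 1 borrow-in) - 0 → borrow from next column: (-1+2) - 0 = 1, borrow out 1
  col 3: (0 - 1 borrow-in) - 1 → borrow from next column: (-1+2) - 1 = 0, borrow out 1
  col 4: (0 - 1 borrow-in) - 1 → borrow from next column: (-1+2) - 1 = 0, borrow out 1
  col 5: (1 - 1 borrow-in) - 0 → 0 - 0 = 0, borrow out 0
  col 6: (1 - 0 borrow-in) - 1 → 1 - 1 = 0, borrow out 0
  col 7: (0 - 0 borrow-in) - 1 → borrow from next column: (0+2) - 1 = 1, borrow out 1
  col 8: (1 - 1 borrow-in) - 0 → 0 - 0 = 0, borrow out 0
Reading bits MSB→LSB: 010000101
Strip leading zeros: 10000101
= 10000101


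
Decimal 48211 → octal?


Divide by 8 repeatedly:
48211 ÷ 8 = 6026 remainder 3
6026 ÷ 8 = 753 remainder 2
753 ÷ 8 = 94 remainder 1
94 ÷ 8 = 11 remainder 6
11 ÷ 8 = 1 remainder 3
1 ÷ 8 = 0 remainder 1
Reading remainders bottom-up:
= 0o136123


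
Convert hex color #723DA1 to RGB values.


Hex: #723DA1
R = 72₁₆ = 114
G = 3D₁₆ = 61
B = A1₁₆ = 161
= RGB(114, 61, 161)


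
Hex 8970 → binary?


Each hex digit → 4 binary bits:
  8 = 1000
  9 = 1001
  7 = 0111
  0 = 0000
Concatenate: 1000 1001 0111 0000
= 1000100101110000


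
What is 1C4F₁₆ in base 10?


Positional values:
Position 0: F × 16^0 = 15 × 1 = 15
Position 1: 4 × 16^1 = 4 × 16 = 64
Position 2: C × 16^2 = 12 × 256 = 3072
Position 3: 1 × 16^3 = 1 × 4096 = 4096
Sum = 15 + 64 + 3072 + 4096
= 7247


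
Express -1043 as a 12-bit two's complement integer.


Original: 010000010011
Step 1 - Invert all bits: 101111101100
Step 2 - Add 1: 101111101100 + 1
= 101111101101 (represents -1043)


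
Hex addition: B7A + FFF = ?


Align and add column by column (LSB to MSB, each column mod 16 with carry):
  0B7A
+ 0FFF
  ----
  col 0: A(10) + F(15) + 0 (carry in) = 25 → 9(9), carry out 1
  col 1: 7(7) + F(15) + 1 (carry in) = 23 → 7(7), carry out 1
  col 2: B(11) + F(15) + 1 (carry in) = 27 → B(11), carry out 1
  col 3: 0(0) + 0(0) + 1 (carry in) = 1 → 1(1), carry out 0
Reading digits MSB→LSB: 1B79
Strip leading zeros: 1B79
= 0x1B79


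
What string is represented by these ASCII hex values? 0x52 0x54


Codes (hex): 0x52 0x54
Per-code ASCII lookup:
  0x52 = 82  (range 65-90: uppercase, 82 - 65 = 17) → 'R'
  0x54 = 84  (range 65-90: uppercase, 84 - 65 = 19) → 'T'
= 'RT'


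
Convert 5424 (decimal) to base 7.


Divide by 7 repeatedly:
5424 ÷ 7 = 774 remainder 6
774 ÷ 7 = 110 remainder 4
110 ÷ 7 = 15 remainder 5
15 ÷ 7 = 2 remainder 1
2 ÷ 7 = 0 remainder 2
Reading remainders bottom-up:
= 21546


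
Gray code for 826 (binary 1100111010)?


Binary: 1100111010
Gray code: G = B XOR (B >> 1)
B >> 1 = 0110011101
1100111010 XOR 0110011101:
  1 XOR 0 = 1
  1 XOR 1 = 0
  0 XOR 1 = 1
  0 XOR 0 = 0
  1 XOR 0 = 1
  1 XOR 1 = 0
  1 XOR 1 = 0
  0 XOR 1 = 1
  1 XOR 0 = 1
  0 XOR 1 = 1
= 1010100111


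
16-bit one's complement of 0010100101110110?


Original: 0010100101110110
Invert all bits:
  bit 0: 0 → 1
  bit 1: 0 → 1
  bit 2: 1 → 0
  bit 3: 0 → 1
  bit 4: 1 → 0
  bit 5: 0 → 1
  bit 6: 0 → 1
  bit 7: 1 → 0
  bit 8: 0 → 1
  bit 9: 1 → 0
  bit 10: 1 → 0
  bit 11: 1 → 0
  bit 12: 0 → 1
  bit 13: 1 → 0
  bit 14: 1 → 0
  bit 15: 0 → 1
= 1101011010001001


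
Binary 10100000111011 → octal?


Group into 3-bit groups: 010100000111011
  010 = 2
  100 = 4
  000 = 0
  111 = 7
  011 = 3
= 0o24073


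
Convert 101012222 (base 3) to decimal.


Positional values (base 3):
  2 × 3^0 = 2 × 1 = 2
  2 × 3^1 = 2 × 3 = 6
  2 × 3^2 = 2 × 9 = 18
  2 × 3^3 = 2 × 27 = 54
  1 × 3^4 = 1 × 81 = 81
  0 × 3^5 = 0 × 243 = 0
  1 × 3^6 = 1 × 729 = 729
  0 × 3^7 = 0 × 2187 = 0
  1 × 3^8 = 1 × 6561 = 6561
Sum = 2 + 6 + 18 + 54 + 81 + 0 + 729 + 0 + 6561
= 7451


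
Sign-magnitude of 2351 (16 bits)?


Sign bit: 0 (positive)
Magnitude: 2351 = 000100100101111
= 0000100100101111


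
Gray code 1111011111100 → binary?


Gray code: 1111011111100
MSB stays the same: 1
Each subsequent bit = prev_binary XOR current_gray:
  B[1] = 1 XOR 1 = 0
  B[2] = 0 XOR 1 = 1
  B[3] = 1 XOR 1 = 0
  B[4] = 0 XOR 0 = 0
  B[5] = 0 XOR 1 = 1
  B[6] = 1 XOR 1 = 0
  B[7] = 0 XOR 1 = 1
  B[8] = 1 XOR 1 = 0
  B[9] = 0 XOR 1 = 1
  B[10] = 1 XOR 1 = 0
  B[11] = 0 XOR 0 = 0
  B[12] = 0 XOR 0 = 0
= 1010010101000 (5288 decimal)


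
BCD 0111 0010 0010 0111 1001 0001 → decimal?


Each 4-bit group → digit:
  0111 → 7
  0010 → 2
  0010 → 2
  0111 → 7
  1001 → 9
  0001 → 1
= 722791


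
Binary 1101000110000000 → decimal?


Positional values:
Bit 7: 1 × 2^7 = 128
Bit 8: 1 × 2^8 = 256
Bit 12: 1 × 2^12 = 4096
Bit 14: 1 × 2^14 = 16384
Bit 15: 1 × 2^15 = 32768
Sum = 128 + 256 + 4096 + 16384 + 32768
= 53632


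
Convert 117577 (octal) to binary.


Each octal digit → 3 binary bits:
  1 = 001
  1 = 001
  7 = 111
  5 = 101
  7 = 111
  7 = 111
Concatenate: 001 001 111 101 111 111
= 001001111101111111


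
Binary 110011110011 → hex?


Group into 4-bit nibbles: 110011110011
  1100 = C
  1111 = F
  0011 = 3
= 0xCF3


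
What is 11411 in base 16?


Divide by 16 repeatedly:
11411 ÷ 16 = 713 remainder 3 (3)
713 ÷ 16 = 44 remainder 9 (9)
44 ÷ 16 = 2 remainder 12 (C)
2 ÷ 16 = 0 remainder 2 (2)
Reading remainders bottom-up:
= 0x2C93


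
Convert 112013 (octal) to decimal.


Positional values:
Position 0: 3 × 8^0 = 3
Position 1: 1 × 8^1 = 8
Position 2: 0 × 8^2 = 0
Position 3: 2 × 8^3 = 1024
Position 4: 1 × 8^4 = 4096
Position 5: 1 × 8^5 = 32768
Sum = 3 + 8 + 0 + 1024 + 4096 + 32768
= 37899


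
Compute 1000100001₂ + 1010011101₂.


Align and add column by column (LSB to MSB, carry propagating):
  01000100001
+ 01010011101
  -----------
  col 0: 1 + 1 + 0 (carry in) = 2 → bit 0, carry out 1
  col 1: 0 + 0 + 1 (carry in) = 1 → bit 1, carry out 0
  col 2: 0 + 1 + 0 (carry in) = 1 → bit 1, carry out 0
  col 3: 0 + 1 + 0 (carry in) = 1 → bit 1, carry out 0
  col 4: 0 + 1 + 0 (carry in) = 1 → bit 1, carry out 0
  col 5: 1 + 0 + 0 (carry in) = 1 → bit 1, carry out 0
  col 6: 0 + 0 + 0 (carry in) = 0 → bit 0, carry out 0
  col 7: 0 + 1 + 0 (carry in) = 1 → bit 1, carry out 0
  col 8: 0 + 0 + 0 (carry in) = 0 → bit 0, carry out 0
  col 9: 1 + 1 + 0 (carry in) = 2 → bit 0, carry out 1
  col 10: 0 + 0 + 1 (carry in) = 1 → bit 1, carry out 0
Reading bits MSB→LSB: 10010111110
Strip leading zeros: 10010111110
= 10010111110


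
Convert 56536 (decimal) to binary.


Divide by 2 repeatedly:
56536 ÷ 2 = 28268 remainder 0
28268 ÷ 2 = 14134 remainder 0
14134 ÷ 2 = 7067 remainder 0
7067 ÷ 2 = 3533 remainder 1
3533 ÷ 2 = 1766 remainder 1
1766 ÷ 2 = 883 remainder 0
883 ÷ 2 = 441 remainder 1
441 ÷ 2 = 220 remainder 1
220 ÷ 2 = 110 remainder 0
110 ÷ 2 = 55 remainder 0
55 ÷ 2 = 27 remainder 1
27 ÷ 2 = 13 remainder 1
13 ÷ 2 = 6 remainder 1
6 ÷ 2 = 3 remainder 0
3 ÷ 2 = 1 remainder 1
1 ÷ 2 = 0 remainder 1
Reading remainders bottom-up:
= 1101110011011000


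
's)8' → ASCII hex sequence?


String: 's)8'  (3 characters)
Per-character ASCII lookup:
  's': lowercase starts at 97: 's' = 97 + 18 = 115 → 0x73
  ')': special character: ')' = 41 → 0x29
  '8': digits start at 48: '8' = 48 + 8 = 56 → 0x38
= 0x73 0x29 0x38


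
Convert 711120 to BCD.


Each digit → 4-bit binary:
  7 → 0111
  1 → 0001
  1 → 0001
  1 → 0001
  2 → 0010
  0 → 0000
= 0111 0001 0001 0001 0010 0000


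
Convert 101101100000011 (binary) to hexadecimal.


Group into 4-bit nibbles: 0101101100000011
  0101 = 5
  1011 = B
  0000 = 0
  0011 = 3
= 0x5B03


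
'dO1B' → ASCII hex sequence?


String: 'dO1B'  (4 characters)
Per-character ASCII lookup:
  'd': lowercase starts at 97: 'd' = 97 + 3 = 100 → 0x64
  'O': uppercase starts at 65: 'O' = 65 + 14 = 79 → 0x4F
  '1': digits start at 48: '1' = 48 + 1 = 49 → 0x31
  'B': uppercase starts at 65: 'B' = 65 + 1 = 66 → 0x42
= 0x64 0x4F 0x31 0x42


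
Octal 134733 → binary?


Each octal digit → 3 binary bits:
  1 = 001
  3 = 011
  4 = 100
  7 = 111
  3 = 011
  3 = 011
Concatenate: 001 011 100 111 011 011
= 001011100111011011


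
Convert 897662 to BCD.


Each digit → 4-bit binary:
  8 → 1000
  9 → 1001
  7 → 0111
  6 → 0110
  6 → 0110
  2 → 0010
= 1000 1001 0111 0110 0110 0010


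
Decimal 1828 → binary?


Divide by 2 repeatedly:
1828 ÷ 2 = 914 remainder 0
914 ÷ 2 = 457 remainder 0
457 ÷ 2 = 228 remainder 1
228 ÷ 2 = 114 remainder 0
114 ÷ 2 = 57 remainder 0
57 ÷ 2 = 28 remainder 1
28 ÷ 2 = 14 remainder 0
14 ÷ 2 = 7 remainder 0
7 ÷ 2 = 3 remainder 1
3 ÷ 2 = 1 remainder 1
1 ÷ 2 = 0 remainder 1
Reading remainders bottom-up:
= 11100100100


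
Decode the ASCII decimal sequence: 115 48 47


Codes (decimal): 115 48 47
Per-code ASCII lookup:
  115  (range 97-122: lowercase, 115 - 97 = 18) → 's'
  48  (range 48-57: digits, 48 - 48 = 0) → '0'
  47  (special character) → '/'
= 's0/'


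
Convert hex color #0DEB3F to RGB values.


Hex: #0DEB3F
R = 0D₁₆ = 13
G = EB₁₆ = 235
B = 3F₁₆ = 63
= RGB(13, 235, 63)


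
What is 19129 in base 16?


Divide by 16 repeatedly:
19129 ÷ 16 = 1195 remainder 9 (9)
1195 ÷ 16 = 74 remainder 11 (B)
74 ÷ 16 = 4 remainder 10 (A)
4 ÷ 16 = 0 remainder 4 (4)
Reading remainders bottom-up:
= 0x4AB9


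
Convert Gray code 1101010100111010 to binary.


Gray code: 1101010100111010
MSB stays the same: 1
Each subsequent bit = prev_binary XOR current_gray:
  B[1] = 1 XOR 1 = 0
  B[2] = 0 XOR 0 = 0
  B[3] = 0 XOR 1 = 1
  B[4] = 1 XOR 0 = 1
  B[5] = 1 XOR 1 = 0
  B[6] = 0 XOR 0 = 0
  B[7] = 0 XOR 1 = 1
  B[8] = 1 XOR 0 = 1
  B[9] = 1 XOR 0 = 1
  B[10] = 1 XOR 1 = 0
  B[11] = 0 XOR 1 = 1
  B[12] = 1 XOR 1 = 0
  B[13] = 0 XOR 0 = 0
  B[14] = 0 XOR 1 = 1
  B[15] = 1 XOR 0 = 1
= 1001100111010011 (39379 decimal)


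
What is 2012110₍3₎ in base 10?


Positional values (base 3):
  0 × 3^0 = 0 × 1 = 0
  1 × 3^1 = 1 × 3 = 3
  1 × 3^2 = 1 × 9 = 9
  2 × 3^3 = 2 × 27 = 54
  1 × 3^4 = 1 × 81 = 81
  0 × 3^5 = 0 × 243 = 0
  2 × 3^6 = 2 × 729 = 1458
Sum = 0 + 3 + 9 + 54 + 81 + 0 + 1458
= 1605


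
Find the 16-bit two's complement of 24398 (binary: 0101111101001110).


Original: 0101111101001110
Step 1 - Invert all bits: 1010000010110001
Step 2 - Add 1: 1010000010110001 + 1
= 1010000010110010 (represents -24398)


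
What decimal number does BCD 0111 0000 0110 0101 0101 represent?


Each 4-bit group → digit:
  0111 → 7
  0000 → 0
  0110 → 6
  0101 → 5
  0101 → 5
= 70655


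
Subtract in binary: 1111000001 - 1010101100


Align and subtract column by column (LSB to MSB, borrowing when needed):
  1111000001
- 1010101100
  ----------
  col 0: (1 - 0 borrow-in) - 0 → 1 - 0 = 1, borrow out 0
  col 1: (0 - 0 borrow-in) - 0 → 0 - 0 = 0, borrow out 0
  col 2: (0 - 0 borrow-in) - 1 → borrow from next column: (0+2) - 1 = 1, borrow out 1
  col 3: (0 - 1 borrow-in) - 1 → borrow from next column: (-1+2) - 1 = 0, borrow out 1
  col 4: (0 - 1 borrow-in) - 0 → borrow from next column: (-1+2) - 0 = 1, borrow out 1
  col 5: (0 - 1 borrow-in) - 1 → borrow from next column: (-1+2) - 1 = 0, borrow out 1
  col 6: (1 - 1 borrow-in) - 0 → 0 - 0 = 0, borrow out 0
  col 7: (1 - 0 borrow-in) - 1 → 1 - 1 = 0, borrow out 0
  col 8: (1 - 0 borrow-in) - 0 → 1 - 0 = 1, borrow out 0
  col 9: (1 - 0 borrow-in) - 1 → 1 - 1 = 0, borrow out 0
Reading bits MSB→LSB: 0100010101
Strip leading zeros: 100010101
= 100010101


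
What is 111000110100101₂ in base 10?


Positional values:
Bit 0: 1 × 2^0 = 1
Bit 2: 1 × 2^2 = 4
Bit 5: 1 × 2^5 = 32
Bit 7: 1 × 2^7 = 128
Bit 8: 1 × 2^8 = 256
Bit 12: 1 × 2^12 = 4096
Bit 13: 1 × 2^13 = 8192
Bit 14: 1 × 2^14 = 16384
Sum = 1 + 4 + 32 + 128 + 256 + 4096 + 8192 + 16384
= 29093


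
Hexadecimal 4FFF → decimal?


Positional values:
Position 0: F × 16^0 = 15 × 1 = 15
Position 1: F × 16^1 = 15 × 16 = 240
Position 2: F × 16^2 = 15 × 256 = 3840
Position 3: 4 × 16^3 = 4 × 4096 = 16384
Sum = 15 + 240 + 3840 + 16384
= 20479


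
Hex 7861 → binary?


Each hex digit → 4 binary bits:
  7 = 0111
  8 = 1000
  6 = 0110
  1 = 0001
Concatenate: 0111 1000 0110 0001
= 0111100001100001


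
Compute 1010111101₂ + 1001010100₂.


Align and add column by column (LSB to MSB, carry propagating):
  01010111101
+ 01001010100
  -----------
  col 0: 1 + 0 + 0 (carry in) = 1 → bit 1, carry out 0
  col 1: 0 + 0 + 0 (carry in) = 0 → bit 0, carry out 0
  col 2: 1 + 1 + 0 (carry in) = 2 → bit 0, carry out 1
  col 3: 1 + 0 + 1 (carry in) = 2 → bit 0, carry out 1
  col 4: 1 + 1 + 1 (carry in) = 3 → bit 1, carry out 1
  col 5: 1 + 0 + 1 (carry in) = 2 → bit 0, carry out 1
  col 6: 0 + 1 + 1 (carry in) = 2 → bit 0, carry out 1
  col 7: 1 + 0 + 1 (carry in) = 2 → bit 0, carry out 1
  col 8: 0 + 0 + 1 (carry in) = 1 → bit 1, carry out 0
  col 9: 1 + 1 + 0 (carry in) = 2 → bit 0, carry out 1
  col 10: 0 + 0 + 1 (carry in) = 1 → bit 1, carry out 0
Reading bits MSB→LSB: 10100010001
Strip leading zeros: 10100010001
= 10100010001


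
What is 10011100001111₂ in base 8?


Group into 3-bit groups: 010011100001111
  010 = 2
  011 = 3
  100 = 4
  001 = 1
  111 = 7
= 0o23417


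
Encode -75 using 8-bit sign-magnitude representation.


Sign bit: 1 (negative)
Magnitude: 75 = 1001011
= 11001011


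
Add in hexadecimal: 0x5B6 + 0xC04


Align and add column by column (LSB to MSB, each column mod 16 with carry):
  05B6
+ 0C04
  ----
  col 0: 6(6) + 4(4) + 0 (carry in) = 10 → A(10), carry out 0
  col 1: B(11) + 0(0) + 0 (carry in) = 11 → B(11), carry out 0
  col 2: 5(5) + C(12) + 0 (carry in) = 17 → 1(1), carry out 1
  col 3: 0(0) + 0(0) + 1 (carry in) = 1 → 1(1), carry out 0
Reading digits MSB→LSB: 11BA
Strip leading zeros: 11BA
= 0x11BA


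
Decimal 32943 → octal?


Divide by 8 repeatedly:
32943 ÷ 8 = 4117 remainder 7
4117 ÷ 8 = 514 remainder 5
514 ÷ 8 = 64 remainder 2
64 ÷ 8 = 8 remainder 0
8 ÷ 8 = 1 remainder 0
1 ÷ 8 = 0 remainder 1
Reading remainders bottom-up:
= 0o100257


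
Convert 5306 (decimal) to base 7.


Divide by 7 repeatedly:
5306 ÷ 7 = 758 remainder 0
758 ÷ 7 = 108 remainder 2
108 ÷ 7 = 15 remainder 3
15 ÷ 7 = 2 remainder 1
2 ÷ 7 = 0 remainder 2
Reading remainders bottom-up:
= 21320


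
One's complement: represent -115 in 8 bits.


Original: 01110011
Invert all bits:
  bit 0: 0 → 1
  bit 1: 1 → 0
  bit 2: 1 → 0
  bit 3: 1 → 0
  bit 4: 0 → 1
  bit 5: 0 → 1
  bit 6: 1 → 0
  bit 7: 1 → 0
= 10001100


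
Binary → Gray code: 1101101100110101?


Binary: 1101101100110101
Gray code: G = B XOR (B >> 1)
B >> 1 = 0110110110011010
1101101100110101 XOR 0110110110011010:
  1 XOR 0 = 1
  1 XOR 1 = 0
  0 XOR 1 = 1
  1 XOR 0 = 1
  1 XOR 1 = 0
  0 XOR 1 = 1
  1 XOR 0 = 1
  1 XOR 1 = 0
  0 XOR 1 = 1
  0 XOR 0 = 0
  1 XOR 0 = 1
  1 XOR 1 = 0
  0 XOR 1 = 1
  1 XOR 0 = 1
  0 XOR 1 = 1
  1 XOR 0 = 1
= 1011011010101111


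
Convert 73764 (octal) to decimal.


Positional values:
Position 0: 4 × 8^0 = 4
Position 1: 6 × 8^1 = 48
Position 2: 7 × 8^2 = 448
Position 3: 3 × 8^3 = 1536
Position 4: 7 × 8^4 = 28672
Sum = 4 + 48 + 448 + 1536 + 28672
= 30708


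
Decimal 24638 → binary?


Divide by 2 repeatedly:
24638 ÷ 2 = 12319 remainder 0
12319 ÷ 2 = 6159 remainder 1
6159 ÷ 2 = 3079 remainder 1
3079 ÷ 2 = 1539 remainder 1
1539 ÷ 2 = 769 remainder 1
769 ÷ 2 = 384 remainder 1
384 ÷ 2 = 192 remainder 0
192 ÷ 2 = 96 remainder 0
96 ÷ 2 = 48 remainder 0
48 ÷ 2 = 24 remainder 0
24 ÷ 2 = 12 remainder 0
12 ÷ 2 = 6 remainder 0
6 ÷ 2 = 3 remainder 0
3 ÷ 2 = 1 remainder 1
1 ÷ 2 = 0 remainder 1
Reading remainders bottom-up:
= 110000000111110


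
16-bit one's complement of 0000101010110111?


Original: 0000101010110111
Invert all bits:
  bit 0: 0 → 1
  bit 1: 0 → 1
  bit 2: 0 → 1
  bit 3: 0 → 1
  bit 4: 1 → 0
  bit 5: 0 → 1
  bit 6: 1 → 0
  bit 7: 0 → 1
  bit 8: 1 → 0
  bit 9: 0 → 1
  bit 10: 1 → 0
  bit 11: 1 → 0
  bit 12: 0 → 1
  bit 13: 1 → 0
  bit 14: 1 → 0
  bit 15: 1 → 0
= 1111010101001000


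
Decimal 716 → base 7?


Divide by 7 repeatedly:
716 ÷ 7 = 102 remainder 2
102 ÷ 7 = 14 remainder 4
14 ÷ 7 = 2 remainder 0
2 ÷ 7 = 0 remainder 2
Reading remainders bottom-up:
= 2042


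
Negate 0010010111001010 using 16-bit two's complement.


Original: 0010010111001010
Step 1 - Invert all bits: 1101101000110101
Step 2 - Add 1: 1101101000110101 + 1
= 1101101000110110 (represents -9674)


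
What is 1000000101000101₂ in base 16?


Group into 4-bit nibbles: 1000000101000101
  1000 = 8
  0001 = 1
  0100 = 4
  0101 = 5
= 0x8145


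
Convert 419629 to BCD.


Each digit → 4-bit binary:
  4 → 0100
  1 → 0001
  9 → 1001
  6 → 0110
  2 → 0010
  9 → 1001
= 0100 0001 1001 0110 0010 1001


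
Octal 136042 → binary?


Each octal digit → 3 binary bits:
  1 = 001
  3 = 011
  6 = 110
  0 = 000
  4 = 100
  2 = 010
Concatenate: 001 011 110 000 100 010
= 001011110000100010


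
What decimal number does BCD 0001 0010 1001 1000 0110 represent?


Each 4-bit group → digit:
  0001 → 1
  0010 → 2
  1001 → 9
  1000 → 8
  0110 → 6
= 12986


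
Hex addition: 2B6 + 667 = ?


Align and add column by column (LSB to MSB, each column mod 16 with carry):
  02B6
+ 0667
  ----
  col 0: 6(6) + 7(7) + 0 (carry in) = 13 → D(13), carry out 0
  col 1: B(11) + 6(6) + 0 (carry in) = 17 → 1(1), carry out 1
  col 2: 2(2) + 6(6) + 1 (carry in) = 9 → 9(9), carry out 0
  col 3: 0(0) + 0(0) + 0 (carry in) = 0 → 0(0), carry out 0
Reading digits MSB→LSB: 091D
Strip leading zeros: 91D
= 0x91D


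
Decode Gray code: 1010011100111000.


Gray code: 1010011100111000
MSB stays the same: 1
Each subsequent bit = prev_binary XOR current_gray:
  B[1] = 1 XOR 0 = 1
  B[2] = 1 XOR 1 = 0
  B[3] = 0 XOR 0 = 0
  B[4] = 0 XOR 0 = 0
  B[5] = 0 XOR 1 = 1
  B[6] = 1 XOR 1 = 0
  B[7] = 0 XOR 1 = 1
  B[8] = 1 XOR 0 = 1
  B[9] = 1 XOR 0 = 1
  B[10] = 1 XOR 1 = 0
  B[11] = 0 XOR 1 = 1
  B[12] = 1 XOR 1 = 0
  B[13] = 0 XOR 0 = 0
  B[14] = 0 XOR 0 = 0
  B[15] = 0 XOR 0 = 0
= 1100010111010000 (50640 decimal)


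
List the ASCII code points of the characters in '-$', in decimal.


String: '-$'  (2 characters)
Per-character ASCII lookup:
  '-': special character: '-' = 45
  '$': special character: '$' = 36
= 45 36


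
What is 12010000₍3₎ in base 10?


Positional values (base 3):
  0 × 3^0 = 0 × 1 = 0
  0 × 3^1 = 0 × 3 = 0
  0 × 3^2 = 0 × 9 = 0
  0 × 3^3 = 0 × 27 = 0
  1 × 3^4 = 1 × 81 = 81
  0 × 3^5 = 0 × 243 = 0
  2 × 3^6 = 2 × 729 = 1458
  1 × 3^7 = 1 × 2187 = 2187
Sum = 0 + 0 + 0 + 0 + 81 + 0 + 1458 + 2187
= 3726


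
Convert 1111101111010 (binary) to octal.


Group into 3-bit groups: 001111101111010
  001 = 1
  111 = 7
  101 = 5
  111 = 7
  010 = 2
= 0o17572


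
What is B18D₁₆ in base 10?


Positional values:
Position 0: D × 16^0 = 13 × 1 = 13
Position 1: 8 × 16^1 = 8 × 16 = 128
Position 2: 1 × 16^2 = 1 × 256 = 256
Position 3: B × 16^3 = 11 × 4096 = 45056
Sum = 13 + 128 + 256 + 45056
= 45453


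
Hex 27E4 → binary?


Each hex digit → 4 binary bits:
  2 = 0010
  7 = 0111
  E = 1110
  4 = 0100
Concatenate: 0010 0111 1110 0100
= 0010011111100100


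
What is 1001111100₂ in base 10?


Positional values:
Bit 2: 1 × 2^2 = 4
Bit 3: 1 × 2^3 = 8
Bit 4: 1 × 2^4 = 16
Bit 5: 1 × 2^5 = 32
Bit 6: 1 × 2^6 = 64
Bit 9: 1 × 2^9 = 512
Sum = 4 + 8 + 16 + 32 + 64 + 512
= 636


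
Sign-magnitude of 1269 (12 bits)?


Sign bit: 0 (positive)
Magnitude: 1269 = 10011110101
= 010011110101


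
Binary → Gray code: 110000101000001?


Binary: 110000101000001
Gray code: G = B XOR (B >> 1)
B >> 1 = 011000010100000
110000101000001 XOR 011000010100000:
  1 XOR 0 = 1
  1 XOR 1 = 0
  0 XOR 1 = 1
  0 XOR 0 = 0
  0 XOR 0 = 0
  0 XOR 0 = 0
  1 XOR 0 = 1
  0 XOR 1 = 1
  1 XOR 0 = 1
  0 XOR 1 = 1
  0 XOR 0 = 0
  0 XOR 0 = 0
  0 XOR 0 = 0
  0 XOR 0 = 0
  1 XOR 0 = 1
= 101000111100001


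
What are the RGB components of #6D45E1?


Hex: #6D45E1
R = 6D₁₆ = 109
G = 45₁₆ = 69
B = E1₁₆ = 225
= RGB(109, 69, 225)


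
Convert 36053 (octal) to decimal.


Positional values:
Position 0: 3 × 8^0 = 3
Position 1: 5 × 8^1 = 40
Position 2: 0 × 8^2 = 0
Position 3: 6 × 8^3 = 3072
Position 4: 3 × 8^4 = 12288
Sum = 3 + 40 + 0 + 3072 + 12288
= 15403


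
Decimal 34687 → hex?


Divide by 16 repeatedly:
34687 ÷ 16 = 2167 remainder 15 (F)
2167 ÷ 16 = 135 remainder 7 (7)
135 ÷ 16 = 8 remainder 7 (7)
8 ÷ 16 = 0 remainder 8 (8)
Reading remainders bottom-up:
= 0x877F


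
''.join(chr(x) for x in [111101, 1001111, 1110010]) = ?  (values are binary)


Codes (binary): 111101 1001111 1110010
Per-code ASCII lookup:
  111101 = 61  (special character) → '='
  1001111 = 79  (range 65-90: uppercase, 79 - 65 = 14) → 'O'
  1110010 = 114  (range 97-122: lowercase, 114 - 97 = 17) → 'r'
= '=Or'


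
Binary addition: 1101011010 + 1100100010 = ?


Align and add column by column (LSB to MSB, carry propagating):
  01101011010
+ 01100100010
  -----------
  col 0: 0 + 0 + 0 (carry in) = 0 → bit 0, carry out 0
  col 1: 1 + 1 + 0 (carry in) = 2 → bit 0, carry out 1
  col 2: 0 + 0 + 1 (carry in) = 1 → bit 1, carry out 0
  col 3: 1 + 0 + 0 (carry in) = 1 → bit 1, carry out 0
  col 4: 1 + 0 + 0 (carry in) = 1 → bit 1, carry out 0
  col 5: 0 + 1 + 0 (carry in) = 1 → bit 1, carry out 0
  col 6: 1 + 0 + 0 (carry in) = 1 → bit 1, carry out 0
  col 7: 0 + 0 + 0 (carry in) = 0 → bit 0, carry out 0
  col 8: 1 + 1 + 0 (carry in) = 2 → bit 0, carry out 1
  col 9: 1 + 1 + 1 (carry in) = 3 → bit 1, carry out 1
  col 10: 0 + 0 + 1 (carry in) = 1 → bit 1, carry out 0
Reading bits MSB→LSB: 11001111100
Strip leading zeros: 11001111100
= 11001111100


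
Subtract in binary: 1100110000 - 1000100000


Align and subtract column by column (LSB to MSB, borrowing when needed):
  1100110000
- 1000100000
  ----------
  col 0: (0 - 0 borrow-in) - 0 → 0 - 0 = 0, borrow out 0
  col 1: (0 - 0 borrow-in) - 0 → 0 - 0 = 0, borrow out 0
  col 2: (0 - 0 borrow-in) - 0 → 0 - 0 = 0, borrow out 0
  col 3: (0 - 0 borrow-in) - 0 → 0 - 0 = 0, borrow out 0
  col 4: (1 - 0 borrow-in) - 0 → 1 - 0 = 1, borrow out 0
  col 5: (1 - 0 borrow-in) - 1 → 1 - 1 = 0, borrow out 0
  col 6: (0 - 0 borrow-in) - 0 → 0 - 0 = 0, borrow out 0
  col 7: (0 - 0 borrow-in) - 0 → 0 - 0 = 0, borrow out 0
  col 8: (1 - 0 borrow-in) - 0 → 1 - 0 = 1, borrow out 0
  col 9: (1 - 0 borrow-in) - 1 → 1 - 1 = 0, borrow out 0
Reading bits MSB→LSB: 0100010000
Strip leading zeros: 100010000
= 100010000


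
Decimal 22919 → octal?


Divide by 8 repeatedly:
22919 ÷ 8 = 2864 remainder 7
2864 ÷ 8 = 358 remainder 0
358 ÷ 8 = 44 remainder 6
44 ÷ 8 = 5 remainder 4
5 ÷ 8 = 0 remainder 5
Reading remainders bottom-up:
= 0o54607


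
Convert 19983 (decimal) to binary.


Divide by 2 repeatedly:
19983 ÷ 2 = 9991 remainder 1
9991 ÷ 2 = 4995 remainder 1
4995 ÷ 2 = 2497 remainder 1
2497 ÷ 2 = 1248 remainder 1
1248 ÷ 2 = 624 remainder 0
624 ÷ 2 = 312 remainder 0
312 ÷ 2 = 156 remainder 0
156 ÷ 2 = 78 remainder 0
78 ÷ 2 = 39 remainder 0
39 ÷ 2 = 19 remainder 1
19 ÷ 2 = 9 remainder 1
9 ÷ 2 = 4 remainder 1
4 ÷ 2 = 2 remainder 0
2 ÷ 2 = 1 remainder 0
1 ÷ 2 = 0 remainder 1
Reading remainders bottom-up:
= 100111000001111


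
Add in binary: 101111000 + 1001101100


Align and add column by column (LSB to MSB, carry propagating):
  00101111000
+ 01001101100
  -----------
  col 0: 0 + 0 + 0 (carry in) = 0 → bit 0, carry out 0
  col 1: 0 + 0 + 0 (carry in) = 0 → bit 0, carry out 0
  col 2: 0 + 1 + 0 (carry in) = 1 → bit 1, carry out 0
  col 3: 1 + 1 + 0 (carry in) = 2 → bit 0, carry out 1
  col 4: 1 + 0 + 1 (carry in) = 2 → bit 0, carry out 1
  col 5: 1 + 1 + 1 (carry in) = 3 → bit 1, carry out 1
  col 6: 1 + 1 + 1 (carry in) = 3 → bit 1, carry out 1
  col 7: 0 + 0 + 1 (carry in) = 1 → bit 1, carry out 0
  col 8: 1 + 0 + 0 (carry in) = 1 → bit 1, carry out 0
  col 9: 0 + 1 + 0 (carry in) = 1 → bit 1, carry out 0
  col 10: 0 + 0 + 0 (carry in) = 0 → bit 0, carry out 0
Reading bits MSB→LSB: 01111100100
Strip leading zeros: 1111100100
= 1111100100


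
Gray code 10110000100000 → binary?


Gray code: 10110000100000
MSB stays the same: 1
Each subsequent bit = prev_binary XOR current_gray:
  B[1] = 1 XOR 0 = 1
  B[2] = 1 XOR 1 = 0
  B[3] = 0 XOR 1 = 1
  B[4] = 1 XOR 0 = 1
  B[5] = 1 XOR 0 = 1
  B[6] = 1 XOR 0 = 1
  B[7] = 1 XOR 0 = 1
  B[8] = 1 XOR 1 = 0
  B[9] = 0 XOR 0 = 0
  B[10] = 0 XOR 0 = 0
  B[11] = 0 XOR 0 = 0
  B[12] = 0 XOR 0 = 0
  B[13] = 0 XOR 0 = 0
= 11011111000000 (14272 decimal)


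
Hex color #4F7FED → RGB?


Hex: #4F7FED
R = 4F₁₆ = 79
G = 7F₁₆ = 127
B = ED₁₆ = 237
= RGB(79, 127, 237)


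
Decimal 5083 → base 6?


Divide by 6 repeatedly:
5083 ÷ 6 = 847 remainder 1
847 ÷ 6 = 141 remainder 1
141 ÷ 6 = 23 remainder 3
23 ÷ 6 = 3 remainder 5
3 ÷ 6 = 0 remainder 3
Reading remainders bottom-up:
= 35311


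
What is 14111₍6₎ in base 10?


Positional values (base 6):
  1 × 6^0 = 1 × 1 = 1
  1 × 6^1 = 1 × 6 = 6
  1 × 6^2 = 1 × 36 = 36
  4 × 6^3 = 4 × 216 = 864
  1 × 6^4 = 1 × 1296 = 1296
Sum = 1 + 6 + 36 + 864 + 1296
= 2203


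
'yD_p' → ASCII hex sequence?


String: 'yD_p'  (4 characters)
Per-character ASCII lookup:
  'y': lowercase starts at 97: 'y' = 97 + 24 = 121 → 0x79
  'D': uppercase starts at 65: 'D' = 65 + 3 = 68 → 0x44
  '_': special character: '_' = 95 → 0x5F
  'p': lowercase starts at 97: 'p' = 97 + 15 = 112 → 0x70
= 0x79 0x44 0x5F 0x70


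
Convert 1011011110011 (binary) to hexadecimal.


Group into 4-bit nibbles: 0001011011110011
  0001 = 1
  0110 = 6
  1111 = F
  0011 = 3
= 0x16F3


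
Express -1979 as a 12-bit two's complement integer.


Original: 011110111011
Step 1 - Invert all bits: 100001000100
Step 2 - Add 1: 100001000100 + 1
= 100001000101 (represents -1979)


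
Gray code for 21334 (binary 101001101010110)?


Binary: 101001101010110
Gray code: G = B XOR (B >> 1)
B >> 1 = 010100110101011
101001101010110 XOR 010100110101011:
  1 XOR 0 = 1
  0 XOR 1 = 1
  1 XOR 0 = 1
  0 XOR 1 = 1
  0 XOR 0 = 0
  1 XOR 0 = 1
  1 XOR 1 = 0
  0 XOR 1 = 1
  1 XOR 0 = 1
  0 XOR 1 = 1
  1 XOR 0 = 1
  0 XOR 1 = 1
  1 XOR 0 = 1
  1 XOR 1 = 0
  0 XOR 1 = 1
= 111101011111101
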